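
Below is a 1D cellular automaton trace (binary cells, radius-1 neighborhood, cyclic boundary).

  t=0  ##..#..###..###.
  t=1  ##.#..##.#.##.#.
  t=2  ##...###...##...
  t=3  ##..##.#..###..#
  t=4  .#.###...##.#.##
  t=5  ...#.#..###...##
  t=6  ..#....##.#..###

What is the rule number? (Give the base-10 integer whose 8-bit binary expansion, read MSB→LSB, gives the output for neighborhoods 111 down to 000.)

  ### -> .   bit 7 = 0  t=0,i=8
  ##. -> #   bit 6 = 1  t=0,i=1
  #.# -> .   bit 5 = 0  t=0,i=15
  #.. -> .   bit 4 = 0  t=0,i=2
  .## -> #   bit 3 = 1  t=0,i=0
  .#. -> .   bit 2 = 0  t=0,i=4
  ..# -> #   bit 1 = 1  t=0,i=3
  ... -> .   bit 0 = 0  t=2,i=3
  bits 01001010 = 74

74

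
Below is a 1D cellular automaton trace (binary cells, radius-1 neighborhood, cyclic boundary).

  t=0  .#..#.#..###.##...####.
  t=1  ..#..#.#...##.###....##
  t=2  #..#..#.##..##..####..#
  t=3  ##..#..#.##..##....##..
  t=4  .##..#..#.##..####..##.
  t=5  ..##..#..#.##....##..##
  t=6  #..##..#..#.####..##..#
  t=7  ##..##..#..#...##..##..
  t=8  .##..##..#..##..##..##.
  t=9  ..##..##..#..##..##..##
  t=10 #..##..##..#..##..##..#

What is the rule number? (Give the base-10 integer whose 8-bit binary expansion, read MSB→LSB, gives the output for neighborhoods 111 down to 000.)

  ### -> .   bit 7 = 0  t=0,i=10
  ##. -> #   bit 6 = 1  t=0,i=11
  #.# -> #   bit 5 = 1  t=0,i=5
  #.. -> #   bit 4 = 1  t=0,i=2
  .## -> .   bit 3 = 0  t=0,i=9
  .#. -> .   bit 2 = 0  t=0,i=1
  ..# -> .   bit 1 = 0  t=0,i=0
  ... -> #   bit 0 = 1  t=0,i=16
  bits 01110001 = 113

113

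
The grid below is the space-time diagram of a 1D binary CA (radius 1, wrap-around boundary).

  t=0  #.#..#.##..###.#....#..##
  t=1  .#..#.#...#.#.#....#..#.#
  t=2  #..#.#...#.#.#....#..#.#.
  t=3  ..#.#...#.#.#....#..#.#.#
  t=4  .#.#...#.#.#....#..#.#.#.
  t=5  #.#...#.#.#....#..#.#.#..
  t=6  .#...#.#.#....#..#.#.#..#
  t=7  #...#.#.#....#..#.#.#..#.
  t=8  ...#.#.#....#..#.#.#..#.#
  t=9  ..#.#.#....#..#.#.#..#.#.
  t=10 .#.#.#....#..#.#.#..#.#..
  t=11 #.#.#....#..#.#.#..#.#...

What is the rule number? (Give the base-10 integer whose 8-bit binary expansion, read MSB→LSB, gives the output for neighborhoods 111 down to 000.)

  nb ###: next=#  (t=0,i=12, bit7=1)
  nb ##.: next=.  (t=0,i=0, bit6=0)
  nb #.#: next=#  (t=0,i=1, bit5=1)
  nb #..: next=.  (t=0,i=3, bit4=0)
  nb .##: next=.  (t=0,i=7, bit3=0)
  nb .#.: next=.  (t=0,i=2, bit2=0)
  nb ..#: next=#  (t=0,i=4, bit1=1)
  nb ...: next=.  (t=0,i=17, bit0=0)
  bits 10100010 = 162

162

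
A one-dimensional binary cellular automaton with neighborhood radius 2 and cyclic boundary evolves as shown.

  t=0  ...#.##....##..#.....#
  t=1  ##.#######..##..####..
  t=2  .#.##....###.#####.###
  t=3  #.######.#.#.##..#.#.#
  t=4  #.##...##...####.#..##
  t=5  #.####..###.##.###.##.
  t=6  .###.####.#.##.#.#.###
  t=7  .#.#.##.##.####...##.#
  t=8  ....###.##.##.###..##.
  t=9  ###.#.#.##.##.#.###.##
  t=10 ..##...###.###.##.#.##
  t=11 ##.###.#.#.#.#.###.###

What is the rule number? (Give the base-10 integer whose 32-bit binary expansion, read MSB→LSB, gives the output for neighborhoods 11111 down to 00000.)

  nb #####: next=.  (t=1,i=5, bit31=0)
  nb ####.: next=.  (t=1,i=8, bit30=0)
  nb ###.#: next=#  (t=2,i=11, bit29=1)
  nb ###..: next=#  (t=1,i=9, bit28=1)
  nb ##.##: next=.  (t=1,i=2, bit27=0)
  nb ##.#.: next=#  (t=2,i=0, bit26=1)
  nb ##..#: next=#  (t=0,i=13, bit25=1)
  nb ##...: next=#  (t=0,i=7, bit24=1)
  nb #.###: next=#  (t=1,i=3, bit23=1)
  nb #.##.: next=#  (t=0,i=5, bit22=1)
  nb #.#.#: next=.  (t=2,i=1, bit21=0)
  nb #.#..: next=#  (t=4,i=17, bit20=1)
  nb #..##: next=#  (t=1,i=11, bit19=1)
  nb #..#.: next=.  (t=0,i=14, bit18=0)
  nb #...#: next=#  (t=0,i=1, bit17=1)
  nb #....: next=#  (t=0,i=8, bit16=1)
  nb .####: next=#  (t=1,i=4, bit15=1)
  nb .###.: next=.  (t=2,i=10, bit14=0)
  nb .##.#: next=#  (t=1,i=1, bit13=1)
  nb .##..: next=#  (t=0,i=6, bit12=1)
  nb .#.##: next=#  (t=0,i=4, bit11=1)
  nb .#.#.: next=.  (t=3,i=10, bit10=0)
  nb .#..#: next=.  (t=4,i=18, bit9=0)
  nb .#...: next=#  (t=0,i=0, bit8=1)
  nb ..###: next=#  (t=1,i=16, bit7=1)
  nb ..##.: next=.  (t=0,i=11, bit6=0)
  nb ..#.#: next=#  (t=0,i=3, bit5=1)
  nb ..#..: next=.  (t=0,i=15, bit4=0)
  nb ...##: next=.  (t=0,i=10, bit3=0)
  nb ...#.: next=.  (t=0,i=2, bit2=0)
  nb ....#: next=#  (t=0,i=9, bit1=1)
  nb .....: next=#  (t=0,i=18, bit0=1)
  bits 00110111110110111011100110100011 = 937146787

937146787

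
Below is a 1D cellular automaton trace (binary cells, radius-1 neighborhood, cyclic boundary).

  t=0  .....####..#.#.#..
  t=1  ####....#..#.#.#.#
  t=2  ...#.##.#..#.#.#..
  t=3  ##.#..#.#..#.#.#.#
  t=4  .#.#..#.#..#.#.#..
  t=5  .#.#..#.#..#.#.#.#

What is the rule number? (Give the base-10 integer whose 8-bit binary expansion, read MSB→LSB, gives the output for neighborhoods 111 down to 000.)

69

  ### -> .   bit 7 = 0  t=0,i=6
  ##. -> #   bit 6 = 1  t=0,i=8
  #.# -> .   bit 5 = 0  t=0,i=12
  #.. -> .   bit 4 = 0  t=0,i=9
  .## -> .   bit 3 = 0  t=0,i=5
  .#. -> #   bit 2 = 1  t=0,i=11
  ..# -> .   bit 1 = 0  t=0,i=4
  ... -> #   bit 0 = 1  t=0,i=0
  bits 01000101 = 69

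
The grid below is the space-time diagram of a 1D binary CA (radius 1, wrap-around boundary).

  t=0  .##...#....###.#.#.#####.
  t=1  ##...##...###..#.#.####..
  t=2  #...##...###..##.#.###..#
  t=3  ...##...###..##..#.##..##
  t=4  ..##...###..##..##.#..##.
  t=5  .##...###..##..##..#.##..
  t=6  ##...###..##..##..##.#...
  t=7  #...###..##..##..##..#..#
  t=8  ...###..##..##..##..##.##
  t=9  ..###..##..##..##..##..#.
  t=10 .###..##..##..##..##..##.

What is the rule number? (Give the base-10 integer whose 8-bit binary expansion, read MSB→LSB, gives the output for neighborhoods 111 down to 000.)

142

  nb ###: next=#  (t=0,i=12, bit7=1)
  nb ##.: next=.  (t=0,i=2, bit6=0)
  nb #.#: next=.  (t=0,i=14, bit5=0)
  nb #..: next=.  (t=0,i=3, bit4=0)
  nb .##: next=#  (t=0,i=1, bit3=1)
  nb .#.: next=#  (t=0,i=6, bit2=1)
  nb ..#: next=#  (t=0,i=0, bit1=1)
  nb ...: next=.  (t=0,i=4, bit0=0)
  bits 10001110 = 142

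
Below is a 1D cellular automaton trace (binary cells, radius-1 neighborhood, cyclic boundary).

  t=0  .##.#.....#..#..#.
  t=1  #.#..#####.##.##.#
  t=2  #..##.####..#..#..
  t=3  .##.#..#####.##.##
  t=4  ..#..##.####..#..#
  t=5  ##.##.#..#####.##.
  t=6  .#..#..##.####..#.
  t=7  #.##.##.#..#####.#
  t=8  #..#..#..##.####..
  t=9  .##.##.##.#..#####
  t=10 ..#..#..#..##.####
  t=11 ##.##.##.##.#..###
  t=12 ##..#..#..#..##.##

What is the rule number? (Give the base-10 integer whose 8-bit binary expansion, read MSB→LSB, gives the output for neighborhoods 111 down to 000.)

  ###|#  b7=1 t=1,i=6
  ##.|#  b6=1 t=0,i=2
  #.#|.  b5=0 t=0,i=3
  #..|#  b4=1 t=0,i=5
  .##|.  b3=0 t=0,i=1
  .#.|.  b2=0 t=0,i=4
  ..#|#  b1=1 t=0,i=0
  ...|#  b0=1 t=0,i=6
  bits 11010011 = 211

211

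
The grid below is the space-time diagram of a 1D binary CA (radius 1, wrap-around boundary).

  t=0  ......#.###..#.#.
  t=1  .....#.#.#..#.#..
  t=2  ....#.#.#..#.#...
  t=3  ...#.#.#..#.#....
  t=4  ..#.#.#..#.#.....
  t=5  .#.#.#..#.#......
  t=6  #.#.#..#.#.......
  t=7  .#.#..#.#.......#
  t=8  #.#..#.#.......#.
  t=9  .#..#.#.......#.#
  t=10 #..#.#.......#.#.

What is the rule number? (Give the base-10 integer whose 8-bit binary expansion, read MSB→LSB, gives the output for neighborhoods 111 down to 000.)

162

  nb ###: next=#  (t=0,i=9, bit7=1)
  nb ##.: next=.  (t=0,i=10, bit6=0)
  nb #.#: next=#  (t=0,i=7, bit5=1)
  nb #..: next=.  (t=0,i=11, bit4=0)
  nb .##: next=.  (t=0,i=8, bit3=0)
  nb .#.: next=.  (t=0,i=6, bit2=0)
  nb ..#: next=#  (t=0,i=5, bit1=1)
  nb ...: next=.  (t=0,i=0, bit0=0)
  bits 10100010 = 162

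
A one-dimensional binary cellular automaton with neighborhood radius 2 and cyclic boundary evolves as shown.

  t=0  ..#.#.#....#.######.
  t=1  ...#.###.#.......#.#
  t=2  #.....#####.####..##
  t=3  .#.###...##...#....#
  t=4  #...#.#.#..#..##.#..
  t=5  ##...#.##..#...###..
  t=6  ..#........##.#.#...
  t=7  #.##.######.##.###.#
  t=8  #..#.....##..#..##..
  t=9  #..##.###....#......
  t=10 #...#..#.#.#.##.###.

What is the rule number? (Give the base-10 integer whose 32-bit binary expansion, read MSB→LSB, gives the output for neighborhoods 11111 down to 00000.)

1695573275

  #####|.  b31=0 t=0,i=15
  ####.|#  b30=1 t=0,i=17
  ###.#|#  b29=1 t=1,i=7
  ###..|.  b28=0 t=0,i=18
  ##.##|.  b27=0 t=2,i=11
  ##.#.|#  b26=1 t=1,i=8
  ##..#|.  b25=0 t=2,i=16
  ##...|#  b24=1 t=0,i=19
  #.###|.  b23=0 t=0,i=13
  #.##.|.  b22=0 t=5,i=7
  #.#.#|.  b21=0 t=0,i=4
  #.#..|#  b20=1 t=0,i=6
  #..##|.  b19=0 t=2,i=17
  #..#.|.  b18=0 t=4,i=10
  #...#|.  b17=0 t=0,i=0
  #....|.  b16=0 t=0,i=8
  .####|.  b15=0 t=0,i=14
  .###.|#  b14=1 t=1,i=6
  .##.#|#  b13=1 t=4,i=15
  .##..|.  b12=0 t=3,i=10
  .#.##|.  b11=0 t=0,i=12
  .#.#.|#  b10=1 t=0,i=3
  .#..#|.  b9=0 t=4,i=9
  .#...|#  b8=1 t=0,i=7
  ..###|.  b7=0 t=2,i=6
  ..##.|.  b6=0 t=3,i=9
  ..#.#|.  b5=0 t=0,i=2
  ..#..|#  b4=1 t=3,i=14
  ...##|#  b3=1 t=2,i=5
  ...#.|.  b2=0 t=0,i=1
  ....#|#  b1=1 t=0,i=9
  .....|#  b0=1 t=1,i=12
  bits 01100101000100000110010100011011 = 1695573275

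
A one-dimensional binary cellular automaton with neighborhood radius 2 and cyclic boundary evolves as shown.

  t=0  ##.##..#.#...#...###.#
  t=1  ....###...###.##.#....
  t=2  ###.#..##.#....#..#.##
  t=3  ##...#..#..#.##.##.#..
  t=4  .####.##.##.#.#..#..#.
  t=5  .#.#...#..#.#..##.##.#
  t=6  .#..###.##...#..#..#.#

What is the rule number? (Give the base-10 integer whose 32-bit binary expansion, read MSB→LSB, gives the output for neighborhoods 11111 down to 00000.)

  [31] ##### => #  t=2,i=0
  [30] ####. => #  t=2,i=1
  [29] ###.# => .  t=0,i=1
  [28] ###.. => .  t=1,i=6
  [27] ##.## => .  t=0,i=2
  [26] ##.#. => .  t=1,i=16
  [25] ##..# => #  t=0,i=5
  [24] ##... => #  t=1,i=7
  [23] #.### => .  t=0,i=21
  [22] #.##. => .  t=0,i=3
  [21] #.#.# => #  t=4,i=12
  [20] #.#.. => .  t=0,i=9
  [19] #..## => .  t=2,i=6
  [18] #..#. => #  t=0,i=6
  [17] #...# => #  t=0,i=11
  [16] #.... => .  t=1,i=19
  [15] .#### => .  t=2,i=21
  [14] .###. => .  t=0,i=0
  [13] .##.# => #  t=1,i=15
  [12] .##.. => #  t=0,i=4
  [11] .#.## => #  t=2,i=19
  [10] .#.#. => .  t=0,i=8
  [9] .#..# => #  t=2,i=5
  [8] .#... => #  t=0,i=10
  [7] ..### => #  t=0,i=17
  [6] ..##. => .  t=2,i=7
  [5] ..#.# => .  t=0,i=7
  [4] ..#.. => .  t=0,i=13
  [3] ...## => .  t=0,i=16
  [2] ...#. => #  t=0,i=12
  [1] ....# => #  t=1,i=2
  [0] ..... => #  t=1,i=0
  bits 11000011001001100011101110000111 = 3274062727

3274062727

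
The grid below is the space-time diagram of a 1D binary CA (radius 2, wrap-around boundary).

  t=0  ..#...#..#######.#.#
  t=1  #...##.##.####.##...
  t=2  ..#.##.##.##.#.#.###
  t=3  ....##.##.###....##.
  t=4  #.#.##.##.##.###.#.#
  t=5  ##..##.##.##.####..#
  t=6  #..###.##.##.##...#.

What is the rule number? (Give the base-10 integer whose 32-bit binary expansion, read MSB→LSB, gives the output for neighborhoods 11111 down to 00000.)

2781602374

  ##### -> #   bit 31 = 1  t=0,i=11
  ####. -> .   bit 30 = 0  t=0,i=14
  ###.# -> #   bit 29 = 1  t=0,i=15
  ###.. -> .   bit 28 = 0  t=2,i=19
  ##.## -> .   bit 27 = 0  t=1,i=6
  ##.#. -> #   bit 26 = 1  t=0,i=16
  ##..# -> .   bit 25 = 0  t=2,i=0
  ##... -> #   bit 24 = 1  t=1,i=17
  #.### -> #   bit 23 = 1  t=1,i=10
  #.##. -> #   bit 22 = 1  t=1,i=7
  #.#.# -> .   bit 21 = 0  t=0,i=17
  #.#.. -> .   bit 20 = 0  t=0,i=19
  #..## -> #   bit 19 = 1  t=0,i=8
  #..#. -> .   bit 18 = 0  t=0,i=1
  #...# -> #   bit 17 = 1  t=0,i=4
  #.... -> #   bit 16 = 1  t=3,i=0
  .#### -> #   bit 15 = 1  t=0,i=10
  .###. -> #   bit 14 = 1  t=2,i=18
  .##.# -> #   bit 13 = 1  t=1,i=5
  .##.. -> .   bit 12 = 0  t=1,i=16
  .#.## -> .   bit 11 = 0  t=2,i=3
  .#.#. -> .   bit 10 = 0  t=0,i=18
  .#..# -> #   bit 9 = 1  t=0,i=0
  .#... -> .   bit 8 = 0  t=0,i=3
  ..### -> .   bit 7 = 0  t=0,i=9
  ..##. -> #   bit 6 = 1  t=1,i=4
  ..#.# -> .   bit 5 = 0  t=2,i=2
  ..#.. -> .   bit 4 = 0  t=0,i=2
  ...## -> .   bit 3 = 0  t=1,i=3
  ...#. -> #   bit 2 = 1  t=0,i=5
  ....# -> #   bit 1 = 1  t=3,i=2
  ..... -> .   bit 0 = 0  t=3,i=1
  bits 10100101110010111110001001000110 = 2781602374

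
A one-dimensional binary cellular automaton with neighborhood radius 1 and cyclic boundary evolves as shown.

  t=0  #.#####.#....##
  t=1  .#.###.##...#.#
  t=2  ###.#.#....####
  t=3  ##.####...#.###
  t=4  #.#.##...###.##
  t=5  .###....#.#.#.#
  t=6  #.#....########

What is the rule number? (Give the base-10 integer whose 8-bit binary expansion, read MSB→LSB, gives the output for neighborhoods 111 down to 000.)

  nb ###: next=#  (t=0,i=3, bit7=1)
  nb ##.: next=.  (t=0,i=0, bit6=0)
  nb #.#: next=#  (t=0,i=1, bit5=1)
  nb #..: next=.  (t=0,i=9, bit4=0)
  nb .##: next=.  (t=0,i=2, bit3=0)
  nb .#.: next=#  (t=0,i=8, bit2=1)
  nb ..#: next=#  (t=0,i=12, bit1=1)
  nb ...: next=.  (t=0,i=10, bit0=0)
  bits 10100110 = 166

166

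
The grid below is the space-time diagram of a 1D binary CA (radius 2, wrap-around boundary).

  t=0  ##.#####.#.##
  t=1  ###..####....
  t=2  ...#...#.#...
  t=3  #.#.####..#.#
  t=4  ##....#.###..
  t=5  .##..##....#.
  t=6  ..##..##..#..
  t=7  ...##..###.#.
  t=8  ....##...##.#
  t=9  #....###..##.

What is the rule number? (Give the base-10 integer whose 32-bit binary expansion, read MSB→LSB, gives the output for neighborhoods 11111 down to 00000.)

4010160421

  #####|#  b31=1 t=0,i=5
  ####.|#  b30=1 t=0,i=0
  ###.#|#  b29=1 t=0,i=1
  ###..|.  b28=0 t=1,i=2
  ##.##|#  b27=1 t=0,i=2
  ##.#.|#  b26=1 t=0,i=8
  ##..#|#  b25=1 t=1,i=3
  ##...|#  b24=1 t=1,i=9
  #.###|.  b23=0 t=0,i=3
  #.##.|.  b22=0 t=3,i=12
  #.#.#|.  b21=0 t=0,i=9
  #.#..|.  b20=0 t=2,i=9
  #..##|.  b19=0 t=1,i=4
  #..#.|#  b18=1 t=3,i=9
  #...#|#  b17=1 t=2,i=5
  #....|.  b16=0 t=1,i=10
  .####|.  b15=0 t=0,i=4
  .###.|.  b14=0 t=1,i=1
  .##.#|#  b13=1 t=3,i=0
  .##..|#  b12=1 t=4,i=1
  .#.##|.  b11=0 t=0,i=10
  .#.#.|.  b10=0 t=2,i=8
  .#..#|.  b9=0 t=5,i=12
  .#...|#  b8=1 t=2,i=4
  ..###|.  b7=0 t=1,i=0
  ..##.|.  b6=0 t=4,i=0
  ..#.#|#  b5=1 t=2,i=7
  ..#..|.  b4=0 t=2,i=3
  ...##|.  b3=0 t=1,i=12
  ...#.|#  b2=1 t=2,i=2
  ....#|.  b1=0 t=1,i=11
  .....|#  b0=1 t=2,i=0
  bits 11101111000001100011000100100101 = 4010160421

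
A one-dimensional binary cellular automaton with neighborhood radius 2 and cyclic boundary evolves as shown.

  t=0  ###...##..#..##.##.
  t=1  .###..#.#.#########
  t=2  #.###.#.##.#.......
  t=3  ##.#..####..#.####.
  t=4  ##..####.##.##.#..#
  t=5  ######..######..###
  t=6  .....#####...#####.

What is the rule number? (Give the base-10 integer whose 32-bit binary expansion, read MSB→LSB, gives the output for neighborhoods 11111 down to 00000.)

459860979

  #####|.  b31=0 t=1,i=12
  ####.|.  b30=0 t=1,i=17
  ###.#|.  b29=0 t=1,i=18
  ###..|#  b28=1 t=0,i=2
  ##.##|#  b27=1 t=0,i=15
  ##.#.|.  b26=0 t=2,i=5
  ##..#|#  b25=1 t=0,i=8
  ##...|#  b24=1 t=0,i=3
  #.###|.  b23=0 t=0,i=0
  #.##.|#  b22=1 t=0,i=16
  #.#.#|#  b21=1 t=1,i=8
  #.#..|.  b20=0 t=2,i=11
  #..##|#  b19=1 t=0,i=12
  #..#.|.  b18=0 t=0,i=9
  #...#|.  b17=0 t=0,i=4
  #....|.  b16=0 t=2,i=13
  .####|#  b15=1 t=1,i=11
  .###.|#  b14=1 t=0,i=1
  .##.#|#  b13=1 t=0,i=14
  .##..|.  b12=0 t=0,i=7
  .#.##|#  b11=1 t=1,i=9
  .#.#.|.  b10=0 t=1,i=7
  .#..#|#  b9=1 t=0,i=11
  .#...|#  b8=1 t=2,i=12
  ..###|#  b7=1 t=3,i=6
  ..##.|#  b6=1 t=0,i=6
  ..#.#|#  b5=1 t=1,i=6
  ..#..|#  b4=1 t=0,i=10
  ...##|.  b3=0 t=0,i=5
  ...#.|.  b2=0 t=2,i=18
  ....#|#  b1=1 t=2,i=17
  .....|#  b0=1 t=2,i=14
  bits 00011011011010001110101111110011 = 459860979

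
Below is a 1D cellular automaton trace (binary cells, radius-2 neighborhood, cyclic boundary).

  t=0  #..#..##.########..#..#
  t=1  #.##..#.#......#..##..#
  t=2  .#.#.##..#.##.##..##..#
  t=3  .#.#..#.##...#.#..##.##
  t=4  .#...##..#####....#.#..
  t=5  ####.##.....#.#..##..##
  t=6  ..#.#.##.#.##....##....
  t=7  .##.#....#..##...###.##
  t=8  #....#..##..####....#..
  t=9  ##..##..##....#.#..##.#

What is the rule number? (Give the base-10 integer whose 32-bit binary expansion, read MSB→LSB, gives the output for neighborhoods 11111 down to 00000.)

  nb #####: next=.  (t=0,i=11, bit31=0)
  nb ####.: next=#  (t=0,i=15, bit30=1)
  nb ###.#: next=.  (t=5,i=3, bit29=0)
  nb ###..: next=.  (t=0,i=16, bit28=0)
  nb ##.##: next=#  (t=0,i=8, bit27=1)
  nb ##.#.: next=.  (t=3,i=0, bit26=0)
  nb ##..#: next=.  (t=0,i=1, bit25=0)
  nb ##...: next=#  (t=3,i=10, bit24=1)
  nb #.###: next=.  (t=0,i=9, bit23=0)
  nb #.##.: next=.  (t=1,i=2, bit22=0)
  nb #.#.#: next=#  (t=2,i=1, bit21=1)
  nb #.#..: next=.  (t=1,i=8, bit20=0)
  nb #..##: next=.  (t=0,i=5, bit19=0)
  nb #..#.: next=#  (t=0,i=2, bit18=1)
  nb #...#: next=#  (t=3,i=11, bit17=1)
  nb #....: next=.  (t=1,i=10, bit16=0)
  nb .####: next=.  (t=0,i=10, bit15=0)
  nb .###.: next=.  (t=7,i=18, bit14=0)
  nb .##.#: next=.  (t=0,i=7, bit13=0)
  nb .##..: next=#  (t=0,i=0, bit12=1)
  nb .#.##: next=.  (t=2,i=4, bit11=0)
  nb .#.#.: next=.  (t=1,i=7, bit10=0)
  nb .#..#: next=.  (t=0,i=4, bit9=0)
  nb .#...: next=#  (t=1,i=9, bit8=1)
  nb ..###: next=.  (t=4,i=9, bit7=0)
  nb ..##.: next=#  (t=0,i=6, bit6=1)
  nb ..#.#: next=#  (t=1,i=6, bit5=1)
  nb ..#..: next=#  (t=0,i=3, bit4=1)
  nb ...##: next=.  (t=4,i=4, bit3=0)
  nb ...#.: next=#  (t=1,i=14, bit2=1)
  nb ....#: next=.  (t=1,i=13, bit1=0)
  nb .....: next=#  (t=1,i=11, bit0=1)
  bits 01001001001001100001000101110101 = 1227231605

1227231605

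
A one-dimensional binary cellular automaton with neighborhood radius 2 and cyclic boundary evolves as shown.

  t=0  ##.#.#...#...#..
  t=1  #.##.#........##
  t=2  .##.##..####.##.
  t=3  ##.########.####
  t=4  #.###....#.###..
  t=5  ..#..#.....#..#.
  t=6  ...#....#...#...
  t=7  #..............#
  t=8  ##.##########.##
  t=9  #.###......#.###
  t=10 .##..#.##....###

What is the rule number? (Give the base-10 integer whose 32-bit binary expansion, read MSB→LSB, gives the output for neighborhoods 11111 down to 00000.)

  [31] ##### => .  t=3,i=5
  [30] ####. => #  t=2,i=10
  [29] ###.# => .  t=1,i=0
  [28] ###.. => .  t=4,i=4
  [27] ##.## => #  t=1,i=1
  [26] ##.#. => #  t=0,i=2
  [25] ##..# => #  t=2,i=6
  [24] ##... => #  t=4,i=5
  [23] #.### => #  t=3,i=3
  [22] #.##. => #  t=1,i=2
  [21] #.#.# => #  t=0,i=3
  [20] #.#.. => #  t=0,i=5
  [19] #..## => #  t=0,i=15
  [18] #..#. => .  t=4,i=15
  [17] #...# => .  t=0,i=7
  [16] #.... => .  t=1,i=7
  [15] .#### => #  t=2,i=9
  [14] .###. => .  t=1,i=15
  [13] .##.# => .  t=0,i=1
  [12] .##.. => #  t=2,i=5
  [11] .#.## => .  t=4,i=1
  [10] .#.#. => .  t=0,i=4
  [9] .#..# => #  t=0,i=14
  [8] .#... => .  t=0,i=6
  [7] ..### => #  t=1,i=14
  [6] ..##. => #  t=0,i=0
  [5] ..#.# => .  t=4,i=0
  [4] ..#.. => .  t=0,i=9
  [3] ...## => #  t=1,i=13
  [2] ...#. => .  t=0,i=8
  [1] ....# => .  t=1,i=12
  [0] ..... => #  t=1,i=8
  bits 01001111111110001001001011001001 = 1341690569

1341690569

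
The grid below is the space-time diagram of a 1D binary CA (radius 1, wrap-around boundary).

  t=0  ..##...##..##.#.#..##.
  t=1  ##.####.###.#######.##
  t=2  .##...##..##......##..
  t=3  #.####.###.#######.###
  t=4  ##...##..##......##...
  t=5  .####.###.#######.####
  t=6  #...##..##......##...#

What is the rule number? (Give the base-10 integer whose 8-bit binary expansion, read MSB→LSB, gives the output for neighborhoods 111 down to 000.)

119

  ### -> .   bit 7 = 0  t=1,i=0
  ##. -> #   bit 6 = 1  t=0,i=3
  #.# -> #   bit 5 = 1  t=0,i=13
  #.. -> #   bit 4 = 1  t=0,i=4
  .## -> .   bit 3 = 0  t=0,i=2
  .#. -> #   bit 2 = 1  t=0,i=14
  ..# -> #   bit 1 = 1  t=0,i=1
  ... -> #   bit 0 = 1  t=0,i=0
  bits 01110111 = 119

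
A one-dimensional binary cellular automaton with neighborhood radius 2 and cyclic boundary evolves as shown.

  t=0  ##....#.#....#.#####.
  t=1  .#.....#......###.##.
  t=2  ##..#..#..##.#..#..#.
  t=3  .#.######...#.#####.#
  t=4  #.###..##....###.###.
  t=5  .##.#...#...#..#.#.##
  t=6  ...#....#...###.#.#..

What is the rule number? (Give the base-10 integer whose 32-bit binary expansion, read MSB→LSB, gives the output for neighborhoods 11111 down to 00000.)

  ##### -> .   bit 31 = 0  t=0,i=17
  ####. -> #   bit 30 = 1  t=0,i=18
  ###.# -> #   bit 29 = 1  t=0,i=19
  ###.. -> #   bit 28 = 1  t=3,i=8
  ##.## -> .   bit 27 = 0  t=0,i=20
  ##.#. -> #   bit 26 = 1  t=2,i=12
  ##..# -> .   bit 25 = 0  t=1,i=20
  ##... -> .   bit 24 = 0  t=0,i=2
  #.### -> #   bit 23 = 1  t=0,i=15
  #.##. -> .   bit 22 = 0  t=0,i=0
  #.#.# -> .   bit 21 = 0  t=3,i=1
  #.#.. -> .   bit 20 = 0  t=0,i=8
  #..## -> .   bit 19 = 0  t=2,i=9
  #..#. -> #   bit 18 = 1  t=1,i=0
  #...# -> .   bit 17 = 0  t=3,i=10
  #.... -> .   bit 16 = 0  t=0,i=3
  .#### -> #   bit 15 = 1  t=0,i=16
  .###. -> .   bit 14 = 0  t=1,i=15
  .##.# -> .   bit 13 = 0  t=2,i=11
  .##.. -> #   bit 12 = 1  t=0,i=1
  .#.## -> #   bit 11 = 1  t=0,i=14
  .#.#. -> #   bit 10 = 1  t=0,i=7
  .#..# -> #   bit 9 = 1  t=2,i=5
  .#... -> .   bit 8 = 0  t=0,i=9
  ..### -> .   bit 7 = 0  t=1,i=14
  ..##. -> .   bit 6 = 0  t=2,i=10
  ..#.# -> .   bit 5 = 0  t=0,i=6
  ..#.. -> #   bit 4 = 1  t=1,i=1
  ...## -> #   bit 3 = 1  t=1,i=13
  ...#. -> .   bit 2 = 0  t=0,i=5
  ....# -> .   bit 1 = 0  t=0,i=4
  ..... -> #   bit 0 = 1  t=1,i=4
  bits 01110100100001001001111000011001 = 1954848281

1954848281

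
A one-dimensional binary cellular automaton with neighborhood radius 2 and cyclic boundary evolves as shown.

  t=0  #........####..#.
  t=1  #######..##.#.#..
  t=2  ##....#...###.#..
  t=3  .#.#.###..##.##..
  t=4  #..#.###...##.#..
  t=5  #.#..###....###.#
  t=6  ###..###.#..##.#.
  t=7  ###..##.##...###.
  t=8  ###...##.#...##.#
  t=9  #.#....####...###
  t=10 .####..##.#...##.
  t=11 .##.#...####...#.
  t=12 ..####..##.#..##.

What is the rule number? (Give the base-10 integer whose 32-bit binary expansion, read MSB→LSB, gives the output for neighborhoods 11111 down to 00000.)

  #####|.  b31=0 t=1,i=2
  ####.|.  b30=0 t=0,i=11
  ###.#|.  b29=0 t=2,i=12
  ###..|#  b28=1 t=0,i=12
  ##.##|#  b27=1 t=3,i=12
  ##.#.|#  b26=1 t=1,i=11
  ##..#|.  b25=0 t=0,i=13
  ##...|.  b24=0 t=2,i=2
  #.###|#  b23=1 t=3,i=5
  #.##.|.  b22=0 t=3,i=13
  #.#.#|#  b21=1 t=1,i=12
  #.#..|#  b20=1 t=0,i=0
  #..##|.  b19=0 t=1,i=8
  #..#.|#  b18=1 t=0,i=14
  #...#|.  b17=0 t=2,i=8
  #....|#  b16=1 t=0,i=2
  .####|#  b15=1 t=0,i=10
  .###.|#  b14=1 t=2,i=11
  .##.#|#  b13=1 t=1,i=10
  .##..|#  b12=1 t=2,i=1
  .#.##|.  b11=0 t=3,i=4
  .#.#.|.  b10=0 t=0,i=16
  .#..#|.  b9=0 t=1,i=15
  .#...|#  b8=1 t=0,i=1
  ..###|#  b7=1 t=0,i=9
  ..##.|.  b6=0 t=1,i=9
  ..#.#|.  b5=0 t=0,i=15
  ..#..|#  b4=1 t=2,i=6
  ...##|.  b3=0 t=0,i=8
  ...#.|#  b2=1 t=2,i=5
  ....#|.  b1=0 t=0,i=7
  .....|#  b0=1 t=0,i=3
  bits 00011100101101011111000110010101 = 481685909

481685909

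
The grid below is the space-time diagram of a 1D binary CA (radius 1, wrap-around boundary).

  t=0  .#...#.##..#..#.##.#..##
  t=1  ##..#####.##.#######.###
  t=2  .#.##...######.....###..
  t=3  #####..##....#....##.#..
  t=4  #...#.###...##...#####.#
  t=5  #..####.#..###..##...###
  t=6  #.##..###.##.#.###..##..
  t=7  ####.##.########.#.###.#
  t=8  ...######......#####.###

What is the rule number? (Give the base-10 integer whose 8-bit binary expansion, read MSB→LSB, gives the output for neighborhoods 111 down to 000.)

  [7] ### => .  t=1,i=0
  [6] ##. => #  t=0,i=8
  [5] #.# => #  t=0,i=0
  [4] #.. => .  t=0,i=2
  [3] .## => #  t=0,i=7
  [2] .#. => #  t=0,i=1
  [1] ..# => #  t=0,i=4
  [0] ... => .  t=0,i=3
  bits 01101110 = 110

110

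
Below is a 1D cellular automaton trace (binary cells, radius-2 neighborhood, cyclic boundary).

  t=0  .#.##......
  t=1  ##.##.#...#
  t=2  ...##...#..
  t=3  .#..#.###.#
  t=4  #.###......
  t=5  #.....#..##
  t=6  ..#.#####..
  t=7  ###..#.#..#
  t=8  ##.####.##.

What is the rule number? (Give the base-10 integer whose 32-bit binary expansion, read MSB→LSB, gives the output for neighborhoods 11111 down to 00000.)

  #####|.  b31=0 t=6,i=6
  ####.|#  b30=1 t=6,i=7
  ###.#|.  b29=0 t=1,i=1
  ###..|.  b28=0 t=4,i=4
  ##.##|.  b27=0 t=1,i=2
  ##.#.|.  b26=0 t=1,i=5
  ##..#|#  b25=1 t=7,i=3
  ##...|.  b24=0 t=0,i=5
  #.###|.  b23=0 t=3,i=6
  #.##.|#  b22=1 t=0,i=3
  #.#.#|.  b21=0 t=3,i=10
  #.#..|.  b20=0 t=1,i=6
  #..##|#  b19=1 t=5,i=8
  #..#.|#  b18=1 t=3,i=3
  #...#|#  b17=1 t=1,i=8
  #....|#  b16=1 t=0,i=6
  .####|#  b15=1 t=6,i=5
  .###.|.  b14=0 t=1,i=0
  .##.#|#  b13=1 t=1,i=4
  .##..|#  b12=1 t=0,i=4
  .#.##|.  b11=0 t=0,i=2
  .#.#.|#  b10=1 t=3,i=0
  .#..#|#  b9=1 t=3,i=2
  .#...|.  b8=0 t=1,i=7
  ..###|.  b7=0 t=1,i=10
  ..##.|.  b6=0 t=2,i=3
  ..#.#|#  b5=1 t=0,i=1
  ..#..|#  b4=1 t=2,i=8
  ...##|.  b3=0 t=1,i=9
  ...#.|#  b2=1 t=0,i=0
  ....#|#  b1=1 t=0,i=10
  .....|.  b0=0 t=0,i=7
  bits 01000010010011111011011000110110 = 1112520246

1112520246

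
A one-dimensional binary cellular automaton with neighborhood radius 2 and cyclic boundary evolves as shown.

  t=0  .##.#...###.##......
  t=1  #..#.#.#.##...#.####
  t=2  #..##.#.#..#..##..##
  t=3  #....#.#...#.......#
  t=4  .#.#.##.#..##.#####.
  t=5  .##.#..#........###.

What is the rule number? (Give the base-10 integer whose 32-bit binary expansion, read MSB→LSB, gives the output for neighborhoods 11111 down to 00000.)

  nb #####: next=#  (t=1,i=18, bit31=1)
  nb ####.: next=#  (t=1,i=19, bit30=1)
  nb ###.#: next=#  (t=0,i=10, bit29=1)
  nb ###..: next=#  (t=1,i=0, bit28=1)
  nb ##.##: next=.  (t=0,i=11, bit27=0)
  nb ##.#.: next=#  (t=0,i=3, bit26=1)
  nb ##..#: next=.  (t=1,i=1, bit25=0)
  nb ##...: next=#  (t=0,i=14, bit24=1)
  nb #.###: next=.  (t=1,i=16, bit23=0)
  nb #.##.: next=.  (t=0,i=12, bit22=0)
  nb #.#.#: next=.  (t=1,i=5, bit21=0)
  nb #.#..: next=.  (t=0,i=4, bit20=0)
  nb #..##: next=.  (t=2,i=2, bit19=0)
  nb #..#.: next=.  (t=1,i=2, bit18=0)
  nb #...#: next=.  (t=0,i=6, bit17=0)
  nb #....: next=.  (t=0,i=15, bit16=0)
  nb .####: next=.  (t=1,i=17, bit15=0)
  nb .###.: next=#  (t=0,i=9, bit14=1)
  nb .##.#: next=.  (t=0,i=2, bit13=0)
  nb .##..: next=.  (t=0,i=13, bit12=0)
  nb .#.##: next=#  (t=1,i=8, bit11=1)
  nb .#.#.: next=#  (t=1,i=4, bit10=1)
  nb .#..#: next=.  (t=2,i=9, bit9=0)
  nb .#...: next=#  (t=0,i=5, bit8=1)
  nb ..###: next=.  (t=0,i=8, bit7=0)
  nb ..##.: next=.  (t=0,i=1, bit6=0)
  nb ..#.#: next=#  (t=1,i=3, bit5=1)
  nb ..#..: next=#  (t=2,i=11, bit4=1)
  nb ...##: next=#  (t=0,i=0, bit3=1)
  nb ...#.: next=.  (t=1,i=13, bit2=0)
  nb ....#: next=#  (t=0,i=19, bit1=1)
  nb .....: next=#  (t=0,i=16, bit0=1)
  bits 11110101000000000100110100111011 = 4110437691

4110437691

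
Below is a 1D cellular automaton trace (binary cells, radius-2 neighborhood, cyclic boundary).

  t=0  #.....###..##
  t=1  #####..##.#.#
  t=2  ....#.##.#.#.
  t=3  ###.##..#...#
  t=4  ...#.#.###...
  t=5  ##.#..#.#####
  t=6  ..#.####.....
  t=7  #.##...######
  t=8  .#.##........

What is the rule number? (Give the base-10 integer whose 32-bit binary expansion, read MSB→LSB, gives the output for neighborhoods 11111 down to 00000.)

487414643

  #####|.  b31=0 t=1,i=1
  ####.|.  b30=0 t=1,i=3
  ###.#|.  b29=0 t=3,i=2
  ###..|#  b28=1 t=0,i=0
  ##.##|#  b27=1 t=3,i=3
  ##.#.|#  b26=1 t=1,i=9
  ##..#|.  b25=0 t=0,i=9
  ##...|#  b24=1 t=0,i=1
  #.###|.  b23=0 t=1,i=12
  #.##.|.  b22=0 t=2,i=6
  #.#.#|.  b21=0 t=1,i=10
  #.#..|.  b20=0 t=2,i=11
  #..##|#  b19=1 t=0,i=10
  #..#.|#  b18=1 t=3,i=7
  #...#|.  b17=0 t=3,i=10
  #....|#  b16=1 t=0,i=2
  .####|.  b15=0 t=1,i=0
  .###.|#  b14=1 t=0,i=7
  .##.#|.  b13=0 t=1,i=8
  .##..|#  b12=1 t=3,i=5
  .#.##|#  b11=1 t=1,i=11
  .#.#.|.  b10=0 t=2,i=10
  .#..#|#  b9=1 t=5,i=4
  .#...|#  b8=1 t=2,i=12
  ..###|.  b7=0 t=0,i=6
  ..##.|#  b6=1 t=1,i=7
  ..#.#|#  b5=1 t=2,i=4
  ..#..|#  b4=1 t=3,i=8
  ...##|.  b3=0 t=0,i=5
  ...#.|.  b2=0 t=2,i=3
  ....#|#  b1=1 t=0,i=4
  .....|#  b0=1 t=0,i=3
  bits 00011101000011010101101101110011 = 487414643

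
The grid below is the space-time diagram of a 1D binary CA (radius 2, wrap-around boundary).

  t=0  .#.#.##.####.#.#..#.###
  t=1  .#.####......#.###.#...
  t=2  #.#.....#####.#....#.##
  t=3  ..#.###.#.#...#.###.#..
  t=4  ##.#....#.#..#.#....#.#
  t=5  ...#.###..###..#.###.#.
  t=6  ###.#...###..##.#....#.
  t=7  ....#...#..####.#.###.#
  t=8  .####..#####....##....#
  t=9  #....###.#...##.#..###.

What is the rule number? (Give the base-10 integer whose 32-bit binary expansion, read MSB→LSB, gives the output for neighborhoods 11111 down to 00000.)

2189241047

  [31] ##### => #  t=2,i=10
  [30] ####. => .  t=0,i=10
  [29] ###.# => .  t=0,i=11
  [28] ###.. => .  t=1,i=6
  [27] ##.## => .  t=0,i=7
  [26] ##.#. => .  t=0,i=0
  [25] ##..# => #  t=5,i=8
  [24] ##... => .  t=1,i=7
  [23] #.### => .  t=0,i=8
  [22] #.##. => #  t=0,i=5
  [21] #.#.# => #  t=0,i=1
  [20] #.#.. => #  t=0,i=15
  [19] #..## => #  t=5,i=9
  [18] #..#. => #  t=0,i=17
  [17] #...# => .  t=3,i=12
  [16] #.... => #  t=1,i=8
  [15] .#### => .  t=0,i=9
  [14] .###. => .  t=0,i=21
  [13] .##.# => #  t=0,i=6
  [12] .##.. => .  t=8,i=17
  [11] .#.## => #  t=0,i=4
  [10] .#.#. => .  t=0,i=2
  [9] .#..# => #  t=0,i=16
  [8] .#... => .  t=1,i=20
  [7] ..### => #  t=2,i=8
  [6] ..##. => #  t=6,i=13
  [5] ..#.# => .  t=0,i=18
  [4] ..#.. => #  t=7,i=4
  [3] ...## => .  t=2,i=7
  [2] ...#. => #  t=1,i=0
  [1] ....# => #  t=1,i=11
  [0] ..... => #  t=1,i=9
  bits 10000010011111010010101011010111 = 2189241047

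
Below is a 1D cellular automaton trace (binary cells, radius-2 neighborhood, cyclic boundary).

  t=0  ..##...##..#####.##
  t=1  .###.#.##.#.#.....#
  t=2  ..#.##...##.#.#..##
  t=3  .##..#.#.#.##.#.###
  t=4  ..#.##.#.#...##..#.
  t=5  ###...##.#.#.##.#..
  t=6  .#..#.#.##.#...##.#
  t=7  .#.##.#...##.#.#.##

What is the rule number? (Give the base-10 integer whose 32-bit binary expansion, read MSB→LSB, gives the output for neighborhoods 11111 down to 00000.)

  ##### -> .   bit 31 = 0  t=0,i=13
  ####. -> .   bit 30 = 0  t=0,i=14
  ###.# -> .   bit 29 = 0  t=0,i=15
  ###.. -> .   bit 28 = 0  t=5,i=2
  ##.## -> .   bit 27 = 0  t=0,i=16
  ##.#. -> #   bit 26 = 1  t=1,i=4
  ##..# -> .   bit 25 = 0  t=0,i=0
  ##... -> .   bit 24 = 0  t=0,i=4
  #.### -> .   bit 23 = 0  t=1,i=1
  #.##. -> .   bit 22 = 0  t=0,i=17
  #.#.# -> #   bit 21 = 1  t=1,i=5
  #.#.. -> #   bit 20 = 1  t=1,i=12
  #..## -> #   bit 19 = 1  t=0,i=1
  #..#. -> #   bit 18 = 1  t=2,i=1
  #...# -> #   bit 17 = 1  t=0,i=5
  #.... -> #   bit 16 = 1  t=1,i=14
  .#### -> #   bit 15 = 1  t=0,i=12
  .###. -> #   bit 14 = 1  t=1,i=2
  .##.# -> .   bit 13 = 0  t=1,i=8
  .##.. -> #   bit 12 = 1  t=0,i=3
  .#.## -> .   bit 11 = 0  t=1,i=0
  .#.#. -> .   bit 10 = 0  t=1,i=11
  .#..# -> .   bit 9 = 0  t=2,i=15
  .#... -> .   bit 8 = 0  t=1,i=13
  ..### -> .   bit 7 = 0  t=0,i=11
  ..##. -> #   bit 6 = 1  t=0,i=2
  ..#.# -> #   bit 5 = 1  t=1,i=18
  ..#.. -> .   bit 4 = 0  t=4,i=17
  ...## -> .   bit 3 = 0  t=0,i=6
  ...#. -> #   bit 2 = 1  t=1,i=17
  ....# -> .   bit 1 = 0  t=1,i=16
  ..... -> .   bit 0 = 0  t=1,i=15
  bits 00000100001111111101000001100100 = 71290980

71290980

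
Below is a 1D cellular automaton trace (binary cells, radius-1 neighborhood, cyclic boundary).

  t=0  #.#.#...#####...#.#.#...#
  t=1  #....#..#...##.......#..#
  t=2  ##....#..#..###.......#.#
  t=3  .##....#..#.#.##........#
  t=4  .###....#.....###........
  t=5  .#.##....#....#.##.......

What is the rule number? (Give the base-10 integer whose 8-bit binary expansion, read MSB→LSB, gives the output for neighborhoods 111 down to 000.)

  [7] ### => .  t=0,i=9
  [6] ##. => #  t=0,i=0
  [5] #.# => .  t=0,i=1
  [4] #.. => #  t=0,i=5
  [3] .## => #  t=0,i=8
  [2] .#. => .  t=0,i=2
  [1] ..# => .  t=0,i=7
  [0] ... => .  t=0,i=6
  bits 01011000 = 88

88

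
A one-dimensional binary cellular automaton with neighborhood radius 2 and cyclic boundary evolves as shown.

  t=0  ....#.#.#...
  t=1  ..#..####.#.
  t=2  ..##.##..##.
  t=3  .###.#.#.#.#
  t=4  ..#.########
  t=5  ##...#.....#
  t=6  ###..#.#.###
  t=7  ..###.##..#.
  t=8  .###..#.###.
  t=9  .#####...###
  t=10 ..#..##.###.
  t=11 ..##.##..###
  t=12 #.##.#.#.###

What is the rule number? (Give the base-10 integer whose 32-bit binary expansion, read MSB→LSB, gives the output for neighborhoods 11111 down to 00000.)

  [31] ##### => .  t=4,i=6
  [30] ####. => .  t=1,i=7
  [29] ###.# => .  t=1,i=8
  [28] ###.. => #  t=4,i=11
  [27] ##.## => .  t=2,i=4
  [26] ##.#. => #  t=1,i=9
  [25] ##..# => #  t=2,i=7
  [24] ##... => #  t=2,i=11
  [23] #.### => .  t=3,i=1
  [22] #.##. => #  t=2,i=5
  [21] #.#.# => #  t=0,i=6
  [20] #.#.. => #  t=0,i=8
  [19] #..## => .  t=1,i=4
  [18] #..#. => #  t=4,i=1
  [17] #...# => .  t=1,i=0
  [16] #.... => #  t=0,i=10
  [15] .#### => #  t=1,i=6
  [14] .###. => #  t=3,i=2
  [13] .##.# => #  t=2,i=3
  [12] .##.. => .  t=2,i=6
  [11] .#.## => .  t=3,i=0
  [10] .#.#. => #  t=0,i=5
  [9] .#..# => #  t=1,i=3
  [8] .#... => .  t=0,i=9
  [7] ..### => #  t=1,i=5
  [6] ..##. => #  t=2,i=2
  [5] ..#.# => .  t=0,i=4
  [4] ..#.. => #  t=1,i=2
  [3] ...## => #  t=2,i=1
  [2] ...#. => .  t=0,i=3
  [1] ....# => #  t=0,i=2
  [0] ..... => .  t=0,i=0
  bits 00010111011101011110011011011010 = 393602778

393602778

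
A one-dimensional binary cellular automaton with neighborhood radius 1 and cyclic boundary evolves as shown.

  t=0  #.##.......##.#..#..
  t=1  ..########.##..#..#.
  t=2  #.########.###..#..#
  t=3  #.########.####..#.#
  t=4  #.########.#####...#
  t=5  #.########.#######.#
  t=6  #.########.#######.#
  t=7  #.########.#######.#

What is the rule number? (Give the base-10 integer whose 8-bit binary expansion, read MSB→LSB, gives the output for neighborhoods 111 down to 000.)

  ### -> #   bit 7 = 1  t=1,i=3
  ##. -> #   bit 6 = 1  t=0,i=3
  #.# -> .   bit 5 = 0  t=0,i=1
  #.. -> #   bit 4 = 1  t=0,i=4
  .## -> #   bit 3 = 1  t=0,i=2
  .#. -> .   bit 2 = 0  t=0,i=0
  ..# -> .   bit 1 = 0  t=0,i=10
  ... -> #   bit 0 = 1  t=0,i=5
  bits 11011001 = 217

217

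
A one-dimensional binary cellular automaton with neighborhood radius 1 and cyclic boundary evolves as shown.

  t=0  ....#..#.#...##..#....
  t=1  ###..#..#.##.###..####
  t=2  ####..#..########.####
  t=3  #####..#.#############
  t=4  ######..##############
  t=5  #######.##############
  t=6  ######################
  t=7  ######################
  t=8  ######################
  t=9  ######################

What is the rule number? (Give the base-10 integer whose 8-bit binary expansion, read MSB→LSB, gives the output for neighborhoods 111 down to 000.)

  nb ###: next=#  (t=1,i=0, bit7=1)
  nb ##.: next=#  (t=0,i=14, bit6=1)
  nb #.#: next=#  (t=0,i=8, bit5=1)
  nb #..: next=#  (t=0,i=5, bit4=1)
  nb .##: next=#  (t=0,i=13, bit3=1)
  nb .#.: next=.  (t=0,i=4, bit2=0)
  nb ..#: next=.  (t=0,i=3, bit1=0)
  nb ...: next=#  (t=0,i=0, bit0=1)
  bits 11111001 = 249

249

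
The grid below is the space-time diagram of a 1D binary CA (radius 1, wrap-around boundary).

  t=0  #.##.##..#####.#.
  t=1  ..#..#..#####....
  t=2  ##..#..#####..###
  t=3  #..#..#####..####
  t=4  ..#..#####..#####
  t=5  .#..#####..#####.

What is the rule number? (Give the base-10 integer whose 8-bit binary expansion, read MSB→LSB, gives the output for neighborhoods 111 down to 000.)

139

  ###|#  b7=1 t=0,i=10
  ##.|.  b6=0 t=0,i=3
  #.#|.  b5=0 t=0,i=1
  #..|.  b4=0 t=0,i=7
  .##|#  b3=1 t=0,i=2
  .#.|.  b2=0 t=0,i=0
  ..#|#  b1=1 t=0,i=8
  ...|#  b0=1 t=1,i=0
  bits 10001011 = 139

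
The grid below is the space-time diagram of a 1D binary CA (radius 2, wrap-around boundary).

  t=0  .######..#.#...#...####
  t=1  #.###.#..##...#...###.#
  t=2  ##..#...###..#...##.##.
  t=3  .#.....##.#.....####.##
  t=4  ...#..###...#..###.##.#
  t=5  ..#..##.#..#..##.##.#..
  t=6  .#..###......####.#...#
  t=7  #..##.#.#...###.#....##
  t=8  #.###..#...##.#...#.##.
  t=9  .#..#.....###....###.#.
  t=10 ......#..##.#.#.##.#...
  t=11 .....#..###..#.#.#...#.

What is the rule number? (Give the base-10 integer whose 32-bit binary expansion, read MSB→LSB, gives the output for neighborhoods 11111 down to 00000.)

  ##### -> #   bit 31 = 1  t=0,i=3
  ####. -> .   bit 30 = 0  t=0,i=5
  ###.# -> #   bit 29 = 1  t=0,i=22
  ###.. -> #   bit 28 = 1  t=0,i=6
  ##.## -> #   bit 27 = 1  t=0,i=0
  ##.#. -> .   bit 26 = 0  t=1,i=5
  ##..# -> .   bit 25 = 0  t=0,i=7
  ##... -> .   bit 24 = 0  t=1,i=11
  #.### -> .   bit 23 = 0  t=0,i=1
  #.##. -> .   bit 22 = 0  t=1,i=22
  #.#.# -> .   bit 21 = 0  t=7,i=6
  #.#.. -> .   bit 20 = 0  t=0,i=11
  #..## -> #   bit 19 = 1  t=1,i=8
  #..#. -> .   bit 18 = 0  t=0,i=8
  #...# -> .   bit 17 = 0  t=0,i=13
  #.... -> #   bit 16 = 1  t=3,i=3
  .#### -> #   bit 15 = 1  t=0,i=2
  .###. -> .   bit 14 = 0  t=1,i=3
  .##.# -> #   bit 13 = 1  t=1,i=0
  .##.. -> #   bit 12 = 1  t=1,i=10
  .#.## -> #   bit 11 = 1  t=8,i=1
  .#.#. -> #   bit 10 = 1  t=0,i=10
  .#..# -> .   bit 9 = 0  t=1,i=7
  .#... -> .   bit 8 = 0  t=0,i=12
  ..### -> #   bit 7 = 1  t=0,i=19
  ..##. -> #   bit 6 = 1  t=1,i=9
  ..#.# -> #   bit 5 = 1  t=0,i=9
  ..#.. -> .   bit 4 = 0  t=0,i=15
  ...## -> #   bit 3 = 1  t=0,i=18
  ...#. -> #   bit 2 = 1  t=0,i=14
  ....# -> .   bit 1 = 0  t=3,i=5
  ..... -> .   bit 0 = 0  t=3,i=4
  bits 10111000000010011011110011101100 = 3087645932

3087645932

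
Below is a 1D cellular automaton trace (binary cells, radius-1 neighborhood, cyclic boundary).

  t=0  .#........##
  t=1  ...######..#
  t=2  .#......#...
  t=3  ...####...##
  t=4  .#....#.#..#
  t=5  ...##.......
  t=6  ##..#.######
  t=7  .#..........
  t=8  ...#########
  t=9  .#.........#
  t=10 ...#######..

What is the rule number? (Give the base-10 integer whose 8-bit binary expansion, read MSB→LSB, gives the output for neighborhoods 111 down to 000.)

65

  nb ###: next=.  (t=1,i=4, bit7=0)
  nb ##.: next=#  (t=0,i=11, bit6=1)
  nb #.#: next=.  (t=0,i=0, bit5=0)
  nb #..: next=.  (t=0,i=2, bit4=0)
  nb .##: next=.  (t=0,i=10, bit3=0)
  nb .#.: next=.  (t=0,i=1, bit2=0)
  nb ..#: next=.  (t=0,i=9, bit1=0)
  nb ...: next=#  (t=0,i=3, bit0=1)
  bits 01000001 = 65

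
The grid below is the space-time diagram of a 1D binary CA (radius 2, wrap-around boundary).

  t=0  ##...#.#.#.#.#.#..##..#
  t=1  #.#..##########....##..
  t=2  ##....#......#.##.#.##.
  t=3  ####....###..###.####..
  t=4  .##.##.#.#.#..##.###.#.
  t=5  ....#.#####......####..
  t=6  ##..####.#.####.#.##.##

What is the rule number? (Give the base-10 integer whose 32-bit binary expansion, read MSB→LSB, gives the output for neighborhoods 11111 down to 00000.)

1742855209

  ##### -> .   bit 31 = 0  t=1,i=7
  ####. -> #   bit 30 = 1  t=1,i=13
  ###.# -> #   bit 29 = 1  t=3,i=15
  ###.. -> .   bit 28 = 0  t=0,i=1
  ##.## -> .   bit 27 = 0  t=2,i=22
  ##.#. -> #   bit 26 = 1  t=2,i=17
  ##..# -> #   bit 25 = 1  t=0,i=20
  ##... -> #   bit 24 = 1  t=0,i=2
  #.### -> #   bit 23 = 1  t=3,i=17
  #.##. -> #   bit 22 = 1  t=2,i=0
  #.#.# -> #   bit 21 = 1  t=0,i=7
  #.#.. -> .   bit 20 = 0  t=0,i=15
  #..## -> .   bit 19 = 0  t=0,i=17
  #..#. -> .   bit 18 = 0  t=1,i=22
  #...# -> .   bit 17 = 0  t=0,i=3
  #.... -> #   bit 16 = 1  t=1,i=16
  .#### -> #   bit 15 = 1  t=1,i=6
  .###. -> #   bit 14 = 1  t=0,i=0
  .##.# -> .   bit 13 = 0  t=2,i=16
  .##.. -> #   bit 12 = 1  t=0,i=19
  .#.## -> #   bit 11 = 1  t=2,i=14
  .#.#. -> #   bit 10 = 1  t=0,i=6
  .#..# -> .   bit 9 = 0  t=0,i=16
  .#... -> .   bit 8 = 0  t=2,i=7
  ..### -> .   bit 7 = 0  t=0,i=22
  ..##. -> .   bit 6 = 0  t=0,i=18
  ..#.# -> #   bit 5 = 1  t=0,i=5
  ..#.. -> .   bit 4 = 0  t=2,i=6
  ...## -> #   bit 3 = 1  t=1,i=18
  ...#. -> .   bit 2 = 0  t=0,i=4
  ....# -> .   bit 1 = 0  t=1,i=17
  ..... -> #   bit 0 = 1  t=2,i=9
  bits 01100111111000011101110000101001 = 1742855209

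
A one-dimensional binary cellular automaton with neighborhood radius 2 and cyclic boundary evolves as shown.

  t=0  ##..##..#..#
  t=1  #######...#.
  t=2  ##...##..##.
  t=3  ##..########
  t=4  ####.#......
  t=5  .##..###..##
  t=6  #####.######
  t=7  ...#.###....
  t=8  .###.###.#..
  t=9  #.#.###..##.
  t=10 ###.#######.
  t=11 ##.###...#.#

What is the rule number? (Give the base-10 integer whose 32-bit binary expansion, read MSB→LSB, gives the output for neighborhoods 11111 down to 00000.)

  #####|.  b31=0 t=1,i=2
  ####.|#  b30=1 t=1,i=5
  ###.#|.  b29=0 t=4,i=3
  ###..|#  b28=1 t=0,i=1
  ##.##|#  b27=1 t=2,i=11
  ##.#.|.  b26=0 t=4,i=4
  ##..#|#  b25=1 t=0,i=2
  ##...|.  b24=0 t=1,i=7
  #.###|#  b23=1 t=1,i=0
  #.##.|#  b22=1 t=2,i=0
  #.#.#|#  b21=1 t=9,i=0
  #.#..|#  b20=1 t=4,i=5
  #..##|#  b19=1 t=0,i=3
  #..#.|.  b18=0 t=0,i=7
  #...#|.  b17=0 t=1,i=8
  #....|#  b16=1 t=4,i=7
  .####|#  b15=1 t=1,i=1
  .###.|#  b14=1 t=0,i=0
  .##.#|#  b13=1 t=2,i=10
  .##..|#  b12=1 t=0,i=5
  .#.##|.  b11=0 t=1,i=11
  .#.#.|#  b10=1 t=9,i=1
  .#..#|.  b9=0 t=0,i=9
  .#...|#  b8=1 t=4,i=6
  ..###|.  b7=0 t=0,i=11
  ..##.|#  b6=1 t=0,i=4
  ..#.#|#  b5=1 t=1,i=10
  ..#..|.  b4=0 t=0,i=8
  ...##|#  b3=1 t=2,i=4
  ...#.|#  b2=1 t=1,i=9
  ....#|#  b1=1 t=4,i=10
  .....|.  b0=0 t=4,i=8
  bits 01011010111110011111010101101110 = 1526330734

1526330734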